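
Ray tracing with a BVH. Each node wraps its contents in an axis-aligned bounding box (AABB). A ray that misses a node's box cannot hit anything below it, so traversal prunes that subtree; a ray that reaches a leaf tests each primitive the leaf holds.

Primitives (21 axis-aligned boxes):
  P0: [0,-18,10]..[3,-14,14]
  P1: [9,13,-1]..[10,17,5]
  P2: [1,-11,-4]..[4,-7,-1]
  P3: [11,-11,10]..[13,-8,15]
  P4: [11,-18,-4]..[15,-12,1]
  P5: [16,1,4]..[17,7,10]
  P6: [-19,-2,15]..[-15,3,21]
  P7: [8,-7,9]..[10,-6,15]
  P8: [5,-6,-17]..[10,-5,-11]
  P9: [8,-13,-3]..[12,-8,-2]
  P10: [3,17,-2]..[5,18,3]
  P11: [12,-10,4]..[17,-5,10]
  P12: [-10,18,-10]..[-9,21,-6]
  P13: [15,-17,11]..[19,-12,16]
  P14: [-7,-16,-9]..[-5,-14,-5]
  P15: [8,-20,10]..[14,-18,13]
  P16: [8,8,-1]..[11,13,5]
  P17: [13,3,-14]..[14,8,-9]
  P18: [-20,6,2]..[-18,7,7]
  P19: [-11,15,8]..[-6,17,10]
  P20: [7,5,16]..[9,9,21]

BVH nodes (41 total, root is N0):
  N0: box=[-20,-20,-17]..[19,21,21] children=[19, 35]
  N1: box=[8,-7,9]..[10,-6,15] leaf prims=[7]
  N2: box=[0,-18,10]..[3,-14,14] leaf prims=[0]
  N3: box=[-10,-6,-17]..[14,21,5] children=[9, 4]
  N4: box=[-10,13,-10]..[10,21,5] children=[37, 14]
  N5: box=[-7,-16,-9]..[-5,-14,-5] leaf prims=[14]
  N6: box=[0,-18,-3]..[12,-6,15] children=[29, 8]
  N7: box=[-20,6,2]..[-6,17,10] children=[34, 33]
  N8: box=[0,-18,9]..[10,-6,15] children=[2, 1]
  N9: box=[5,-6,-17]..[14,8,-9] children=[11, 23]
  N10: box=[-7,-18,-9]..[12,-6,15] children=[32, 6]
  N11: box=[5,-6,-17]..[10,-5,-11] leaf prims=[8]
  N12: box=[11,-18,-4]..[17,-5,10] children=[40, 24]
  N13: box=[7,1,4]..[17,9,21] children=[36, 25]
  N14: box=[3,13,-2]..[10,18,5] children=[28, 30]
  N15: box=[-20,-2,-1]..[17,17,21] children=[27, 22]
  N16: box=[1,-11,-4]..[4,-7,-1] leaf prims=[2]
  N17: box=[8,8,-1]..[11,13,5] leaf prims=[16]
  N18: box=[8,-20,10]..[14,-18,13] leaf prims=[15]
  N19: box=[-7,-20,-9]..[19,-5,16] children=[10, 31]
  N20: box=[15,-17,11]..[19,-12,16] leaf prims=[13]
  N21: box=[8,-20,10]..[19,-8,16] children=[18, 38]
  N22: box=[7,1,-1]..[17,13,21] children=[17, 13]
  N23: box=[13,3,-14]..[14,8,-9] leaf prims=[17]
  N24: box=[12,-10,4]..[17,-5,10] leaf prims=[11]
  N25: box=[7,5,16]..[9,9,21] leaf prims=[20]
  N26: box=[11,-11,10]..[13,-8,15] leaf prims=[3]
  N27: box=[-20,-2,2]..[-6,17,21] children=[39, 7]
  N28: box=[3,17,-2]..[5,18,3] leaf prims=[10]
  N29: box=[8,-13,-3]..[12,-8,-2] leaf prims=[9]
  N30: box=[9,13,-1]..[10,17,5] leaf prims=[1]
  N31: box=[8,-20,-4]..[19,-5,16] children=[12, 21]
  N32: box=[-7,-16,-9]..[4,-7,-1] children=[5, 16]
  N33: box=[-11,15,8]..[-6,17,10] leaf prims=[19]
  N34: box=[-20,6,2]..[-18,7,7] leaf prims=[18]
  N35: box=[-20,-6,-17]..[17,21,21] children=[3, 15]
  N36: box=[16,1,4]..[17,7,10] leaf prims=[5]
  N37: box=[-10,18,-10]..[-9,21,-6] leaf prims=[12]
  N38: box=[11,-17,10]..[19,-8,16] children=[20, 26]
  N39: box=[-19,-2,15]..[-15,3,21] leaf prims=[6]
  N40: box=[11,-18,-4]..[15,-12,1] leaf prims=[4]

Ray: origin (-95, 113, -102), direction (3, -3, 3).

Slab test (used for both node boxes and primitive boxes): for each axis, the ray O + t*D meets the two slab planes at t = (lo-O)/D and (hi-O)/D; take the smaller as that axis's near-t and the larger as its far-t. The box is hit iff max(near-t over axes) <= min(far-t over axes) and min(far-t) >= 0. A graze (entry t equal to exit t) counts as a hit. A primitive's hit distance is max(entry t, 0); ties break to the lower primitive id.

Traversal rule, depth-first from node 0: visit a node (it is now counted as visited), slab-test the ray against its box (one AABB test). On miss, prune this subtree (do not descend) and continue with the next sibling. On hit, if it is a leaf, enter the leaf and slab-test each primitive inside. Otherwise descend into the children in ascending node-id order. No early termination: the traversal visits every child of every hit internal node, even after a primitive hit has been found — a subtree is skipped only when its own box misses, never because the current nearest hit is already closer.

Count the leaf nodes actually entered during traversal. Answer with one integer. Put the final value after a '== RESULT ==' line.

Walk:
N0 x:[25,38] y:[92/3,133/3] z:[85/3,41] -> hit [92/3,38], descend [19, 35]
  N19 x:[88/3,38] y:[118/3,133/3] z:[31,118/3] -> miss, prune
  N35 x:[25,112/3] y:[92/3,119/3] z:[85/3,41] -> hit [92/3,112/3], descend [3, 15]
    N3 x:[85/3,109/3] y:[92/3,119/3] z:[85/3,107/3] -> hit [92/3,107/3], descend [4, 9]
      N4 x:[85/3,35] y:[92/3,100/3] z:[92/3,107/3] -> hit [92/3,100/3], descend [14, 37]
        N14 x:[98/3,35] y:[95/3,100/3] z:[100/3,107/3] -> hit [100/3,100/3], descend [28, 30]
          N28 x:[98/3,100/3] y:[95/3,32] z:[100/3,35] -> miss, prune
          N30 x:[104/3,35] y:[32,100/3] z:[101/3,107/3] -> miss, prune
        N37 x:[85/3,86/3] y:[92/3,95/3] z:[92/3,32] -> miss, prune
      N9 x:[100/3,109/3] y:[35,119/3] z:[85/3,31] -> miss, prune
    N15 x:[25,112/3] y:[32,115/3] z:[101/3,41] -> hit [101/3,112/3], descend [22, 27]
      N22 x:[34,112/3] y:[100/3,112/3] z:[101/3,41] -> hit [34,112/3], descend [13, 17]
        N13 x:[34,112/3] y:[104/3,112/3] z:[106/3,41] -> hit [106/3,112/3], descend [25, 36]
          N25 x:[34,104/3] y:[104/3,36] z:[118/3,41] -> miss, prune
          N36 x:[37,112/3] y:[106/3,112/3] z:[106/3,112/3] -> hit [37,112/3] leaf, test {P5@t=37}
        N17 x:[103/3,106/3] y:[100/3,35] z:[101/3,107/3] -> hit [103/3,35] leaf, test {P16@t=103/3}
      N27 x:[25,89/3] y:[32,115/3] z:[104/3,41] -> miss, prune

Summary -> nodes [0, 19, 35, 3, 4, 14, 28, 30, 37, 9, 15, 22, 13, 25, 36, 17, 27]; box-tests=17; leaf-entries=2; first=P16

== RESULT ==
2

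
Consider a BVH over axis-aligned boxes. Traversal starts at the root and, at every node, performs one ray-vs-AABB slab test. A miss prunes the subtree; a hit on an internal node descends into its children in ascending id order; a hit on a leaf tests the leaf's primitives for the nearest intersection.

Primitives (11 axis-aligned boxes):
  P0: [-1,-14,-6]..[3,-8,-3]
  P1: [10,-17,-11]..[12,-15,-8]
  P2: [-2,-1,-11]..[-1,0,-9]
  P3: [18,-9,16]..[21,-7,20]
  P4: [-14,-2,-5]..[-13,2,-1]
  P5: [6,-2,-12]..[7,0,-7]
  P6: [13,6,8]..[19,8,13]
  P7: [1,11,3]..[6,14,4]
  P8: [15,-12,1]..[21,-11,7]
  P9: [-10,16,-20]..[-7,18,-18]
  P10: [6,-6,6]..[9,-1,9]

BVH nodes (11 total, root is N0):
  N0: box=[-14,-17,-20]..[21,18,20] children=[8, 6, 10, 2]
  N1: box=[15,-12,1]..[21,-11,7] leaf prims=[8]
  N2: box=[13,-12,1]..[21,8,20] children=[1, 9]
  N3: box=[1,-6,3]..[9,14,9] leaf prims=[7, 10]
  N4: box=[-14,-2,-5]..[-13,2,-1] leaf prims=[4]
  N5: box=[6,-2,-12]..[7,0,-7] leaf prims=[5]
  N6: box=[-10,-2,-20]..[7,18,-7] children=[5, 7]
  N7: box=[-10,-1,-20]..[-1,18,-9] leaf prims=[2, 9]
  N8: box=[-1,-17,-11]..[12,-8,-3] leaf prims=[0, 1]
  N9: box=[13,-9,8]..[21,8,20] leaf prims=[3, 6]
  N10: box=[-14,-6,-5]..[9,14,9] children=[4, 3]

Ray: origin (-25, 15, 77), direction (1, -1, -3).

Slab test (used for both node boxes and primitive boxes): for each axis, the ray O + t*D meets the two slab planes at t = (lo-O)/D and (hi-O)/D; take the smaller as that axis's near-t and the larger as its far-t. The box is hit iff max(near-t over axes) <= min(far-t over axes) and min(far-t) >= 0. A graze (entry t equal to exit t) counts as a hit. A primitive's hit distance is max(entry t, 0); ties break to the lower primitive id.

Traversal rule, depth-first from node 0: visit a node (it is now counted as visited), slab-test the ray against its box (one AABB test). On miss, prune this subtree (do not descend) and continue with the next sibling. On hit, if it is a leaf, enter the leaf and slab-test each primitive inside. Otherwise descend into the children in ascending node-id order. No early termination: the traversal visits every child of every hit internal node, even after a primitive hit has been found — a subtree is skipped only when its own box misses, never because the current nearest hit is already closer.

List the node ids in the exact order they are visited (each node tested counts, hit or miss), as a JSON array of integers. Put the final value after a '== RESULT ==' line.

Traverse from the root:
N0 x:[11,46] y:[-3,32] z:[19,97/3] -> hit [19,32], descend [2, 6, 8, 10]
  N2 x:[38,46] y:[7,27] z:[19,76/3] -> miss, prune
  N6 x:[15,32] y:[-3,17] z:[28,97/3] -> miss, prune
  N8 x:[24,37] y:[23,32] z:[80/3,88/3] -> hit [80/3,88/3] leaf, test {P0@t=80/3, P1(miss)}
  N10 x:[11,34] y:[1,21] z:[68/3,82/3] -> miss, prune

order=[0, 2, 6, 8, 10]  |boxes|=5  |leaves|=1  hit=P0

== RESULT ==
[0, 2, 6, 8, 10]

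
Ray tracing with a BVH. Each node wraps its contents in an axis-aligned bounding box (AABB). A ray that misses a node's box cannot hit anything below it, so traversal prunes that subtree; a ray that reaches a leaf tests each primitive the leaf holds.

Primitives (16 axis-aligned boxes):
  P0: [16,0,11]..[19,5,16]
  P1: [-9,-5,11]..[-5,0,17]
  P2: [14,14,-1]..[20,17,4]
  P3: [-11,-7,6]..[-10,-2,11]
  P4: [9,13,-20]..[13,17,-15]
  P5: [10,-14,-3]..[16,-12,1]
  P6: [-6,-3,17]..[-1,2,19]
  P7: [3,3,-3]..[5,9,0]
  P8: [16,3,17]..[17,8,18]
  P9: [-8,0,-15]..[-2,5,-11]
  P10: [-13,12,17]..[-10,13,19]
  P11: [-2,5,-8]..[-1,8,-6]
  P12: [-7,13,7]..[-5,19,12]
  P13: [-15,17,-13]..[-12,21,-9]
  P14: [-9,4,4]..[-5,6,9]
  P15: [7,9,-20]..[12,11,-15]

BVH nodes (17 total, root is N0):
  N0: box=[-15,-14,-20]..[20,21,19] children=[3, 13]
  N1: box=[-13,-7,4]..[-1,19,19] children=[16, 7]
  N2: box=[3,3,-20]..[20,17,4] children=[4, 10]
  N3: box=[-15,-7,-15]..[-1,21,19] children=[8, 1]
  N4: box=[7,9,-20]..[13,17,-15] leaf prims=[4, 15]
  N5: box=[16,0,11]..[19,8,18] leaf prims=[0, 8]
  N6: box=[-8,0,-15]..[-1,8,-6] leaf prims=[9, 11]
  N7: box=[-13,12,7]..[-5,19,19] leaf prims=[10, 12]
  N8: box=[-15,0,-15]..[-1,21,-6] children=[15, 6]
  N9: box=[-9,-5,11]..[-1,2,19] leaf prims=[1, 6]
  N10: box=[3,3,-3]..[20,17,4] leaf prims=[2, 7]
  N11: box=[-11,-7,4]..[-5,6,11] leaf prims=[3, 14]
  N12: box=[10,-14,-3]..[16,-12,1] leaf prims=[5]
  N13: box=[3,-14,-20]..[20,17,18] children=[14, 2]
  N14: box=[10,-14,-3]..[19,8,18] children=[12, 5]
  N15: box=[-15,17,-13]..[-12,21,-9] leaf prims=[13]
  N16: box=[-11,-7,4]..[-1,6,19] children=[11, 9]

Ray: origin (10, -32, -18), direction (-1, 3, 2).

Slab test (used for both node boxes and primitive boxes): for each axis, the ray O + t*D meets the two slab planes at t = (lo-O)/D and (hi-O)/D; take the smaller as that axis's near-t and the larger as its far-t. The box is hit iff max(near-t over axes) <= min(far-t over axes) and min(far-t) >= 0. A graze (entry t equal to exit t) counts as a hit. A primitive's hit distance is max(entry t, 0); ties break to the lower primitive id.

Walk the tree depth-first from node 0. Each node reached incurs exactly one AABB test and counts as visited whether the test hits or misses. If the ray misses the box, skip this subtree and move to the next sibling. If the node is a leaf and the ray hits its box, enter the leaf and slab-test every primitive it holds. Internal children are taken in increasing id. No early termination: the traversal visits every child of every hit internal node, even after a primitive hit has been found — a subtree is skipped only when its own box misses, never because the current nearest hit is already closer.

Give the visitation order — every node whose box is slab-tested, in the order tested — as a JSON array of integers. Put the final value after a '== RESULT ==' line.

Trace the traversal:
N0 x:[-10,25] y:[6,53/3] z:[-1,37/2] -> hit [6,53/3], descend [3, 13]
  N3 x:[11,25] y:[25/3,53/3] z:[3/2,37/2] -> hit [11,53/3], descend [1, 8]
    N1 x:[11,23] y:[25/3,17] z:[11,37/2] -> hit [11,17], descend [7, 16]
      N7 x:[15,23] y:[44/3,17] z:[25/2,37/2] -> hit [15,17] leaf, test {P10(miss), P12@t=15}
      N16 x:[11,21] y:[25/3,38/3] z:[11,37/2] -> hit [11,38/3], descend [9, 11]
        N9 x:[11,19] y:[9,34/3] z:[29/2,37/2] -> miss, prune
        N11 x:[15,21] y:[25/3,38/3] z:[11,29/2] -> miss, prune
    N8 x:[11,25] y:[32/3,53/3] z:[3/2,6] -> miss, prune
  N13 x:[-10,7] y:[6,49/3] z:[-1,18] -> hit [6,7], descend [2, 14]
    N2 x:[-10,7] y:[35/3,49/3] z:[-1,11] -> miss, prune
    N14 x:[-9,0] y:[6,40/3] z:[15/2,18] -> miss, prune

Visited [0, 3, 1, 7, 16, 9, 11, 8, 13, 2, 14]. Tests: 11 box, 1 leaf. Nearest: P12.

== RESULT ==
[0, 3, 1, 7, 16, 9, 11, 8, 13, 2, 14]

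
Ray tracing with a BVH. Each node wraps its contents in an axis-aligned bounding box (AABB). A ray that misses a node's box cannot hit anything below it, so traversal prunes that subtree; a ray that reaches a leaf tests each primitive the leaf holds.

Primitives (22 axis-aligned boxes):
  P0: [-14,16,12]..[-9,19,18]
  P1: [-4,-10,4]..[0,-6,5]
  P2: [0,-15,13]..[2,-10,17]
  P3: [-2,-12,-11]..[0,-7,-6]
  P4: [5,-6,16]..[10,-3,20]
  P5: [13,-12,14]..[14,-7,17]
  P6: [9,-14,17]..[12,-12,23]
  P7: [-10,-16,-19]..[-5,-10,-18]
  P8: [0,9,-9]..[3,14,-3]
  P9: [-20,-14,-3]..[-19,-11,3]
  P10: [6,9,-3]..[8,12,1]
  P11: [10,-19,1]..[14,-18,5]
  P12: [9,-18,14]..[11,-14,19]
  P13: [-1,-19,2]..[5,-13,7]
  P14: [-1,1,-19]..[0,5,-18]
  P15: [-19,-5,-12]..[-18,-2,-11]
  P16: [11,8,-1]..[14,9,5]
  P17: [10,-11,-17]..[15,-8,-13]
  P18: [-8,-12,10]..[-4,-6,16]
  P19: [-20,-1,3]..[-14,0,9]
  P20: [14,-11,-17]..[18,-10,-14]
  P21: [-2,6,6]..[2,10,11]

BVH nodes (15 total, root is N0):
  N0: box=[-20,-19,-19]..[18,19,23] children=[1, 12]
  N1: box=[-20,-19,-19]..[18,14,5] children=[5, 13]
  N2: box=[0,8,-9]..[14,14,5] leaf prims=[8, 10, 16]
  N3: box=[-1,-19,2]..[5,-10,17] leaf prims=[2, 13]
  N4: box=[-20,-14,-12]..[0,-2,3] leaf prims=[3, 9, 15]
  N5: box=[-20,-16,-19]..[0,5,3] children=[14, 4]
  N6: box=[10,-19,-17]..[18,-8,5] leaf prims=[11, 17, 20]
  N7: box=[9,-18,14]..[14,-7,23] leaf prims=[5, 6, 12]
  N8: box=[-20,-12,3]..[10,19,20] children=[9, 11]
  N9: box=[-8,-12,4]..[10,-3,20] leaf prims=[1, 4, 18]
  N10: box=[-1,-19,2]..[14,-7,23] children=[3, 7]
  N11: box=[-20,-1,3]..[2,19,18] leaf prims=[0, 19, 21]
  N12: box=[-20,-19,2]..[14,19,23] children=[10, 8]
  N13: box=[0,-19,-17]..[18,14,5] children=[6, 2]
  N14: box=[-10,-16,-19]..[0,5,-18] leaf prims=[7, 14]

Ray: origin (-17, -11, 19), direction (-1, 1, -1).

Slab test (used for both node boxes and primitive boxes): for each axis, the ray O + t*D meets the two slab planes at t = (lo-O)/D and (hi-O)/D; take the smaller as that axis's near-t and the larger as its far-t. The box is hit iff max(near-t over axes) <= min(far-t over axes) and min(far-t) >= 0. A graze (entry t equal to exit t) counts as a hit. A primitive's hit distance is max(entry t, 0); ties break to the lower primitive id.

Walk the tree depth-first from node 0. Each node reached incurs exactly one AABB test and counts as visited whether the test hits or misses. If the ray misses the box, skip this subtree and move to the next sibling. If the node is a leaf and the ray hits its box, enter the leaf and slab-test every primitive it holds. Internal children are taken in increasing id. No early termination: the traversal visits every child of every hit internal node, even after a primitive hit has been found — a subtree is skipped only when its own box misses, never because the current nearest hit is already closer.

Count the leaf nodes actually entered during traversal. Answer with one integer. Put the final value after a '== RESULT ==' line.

Walk:
N0 x:[-35,3] y:[-8,30] z:[-4,38] -> hit [-4,3], descend [1, 12]
  N1 x:[-35,3] y:[-8,25] z:[14,38] -> miss, prune
  N12 x:[-31,3] y:[-8,30] z:[-4,17] -> hit [-4,3], descend [8, 10]
    N8 x:[-27,3] y:[-1,30] z:[-1,16] -> hit [-1,3], descend [9, 11]
      N9 x:[-27,-9] y:[-1,8] z:[-1,15] -> miss, prune
      N11 x:[-19,3] y:[10,30] z:[1,16] -> miss, prune
    N10 x:[-31,-16] y:[-8,4] z:[-4,17] -> miss, prune

7 AABB tests over nodes [0, 1, 12, 8, 9, 11, 10]; 0 leaves entered; closest miss.

== RESULT ==
0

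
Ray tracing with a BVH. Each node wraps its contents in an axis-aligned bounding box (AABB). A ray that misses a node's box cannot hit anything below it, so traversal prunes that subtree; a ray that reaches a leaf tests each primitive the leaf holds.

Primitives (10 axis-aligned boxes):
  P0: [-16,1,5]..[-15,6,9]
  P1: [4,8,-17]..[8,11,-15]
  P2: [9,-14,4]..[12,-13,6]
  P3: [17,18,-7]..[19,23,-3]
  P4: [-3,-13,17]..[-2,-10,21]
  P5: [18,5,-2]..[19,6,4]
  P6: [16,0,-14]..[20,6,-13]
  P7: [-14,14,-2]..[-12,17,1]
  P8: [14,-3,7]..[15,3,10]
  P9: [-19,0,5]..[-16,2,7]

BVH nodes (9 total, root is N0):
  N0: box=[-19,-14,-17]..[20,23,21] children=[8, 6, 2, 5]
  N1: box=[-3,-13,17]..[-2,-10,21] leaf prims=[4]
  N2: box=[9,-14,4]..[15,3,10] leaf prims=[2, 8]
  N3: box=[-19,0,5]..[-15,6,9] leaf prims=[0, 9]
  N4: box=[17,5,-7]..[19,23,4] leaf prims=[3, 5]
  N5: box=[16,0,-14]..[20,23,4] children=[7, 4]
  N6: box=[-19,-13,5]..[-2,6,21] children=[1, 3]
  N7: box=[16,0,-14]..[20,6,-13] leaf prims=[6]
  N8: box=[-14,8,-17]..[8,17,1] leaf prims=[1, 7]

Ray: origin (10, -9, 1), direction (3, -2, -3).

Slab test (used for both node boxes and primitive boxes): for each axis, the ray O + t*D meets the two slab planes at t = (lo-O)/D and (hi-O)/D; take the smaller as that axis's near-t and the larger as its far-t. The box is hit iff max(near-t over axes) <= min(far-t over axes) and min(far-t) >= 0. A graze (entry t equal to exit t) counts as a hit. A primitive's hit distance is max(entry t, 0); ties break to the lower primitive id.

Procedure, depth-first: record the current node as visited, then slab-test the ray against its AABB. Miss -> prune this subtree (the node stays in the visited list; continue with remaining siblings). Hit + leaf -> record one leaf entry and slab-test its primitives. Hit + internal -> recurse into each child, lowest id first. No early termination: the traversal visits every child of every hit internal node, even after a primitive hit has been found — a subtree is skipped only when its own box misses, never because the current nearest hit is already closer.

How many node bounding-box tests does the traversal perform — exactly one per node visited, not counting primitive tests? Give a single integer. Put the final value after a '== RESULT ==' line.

Trace the traversal:
N0 x:[-29/3,10/3] y:[-16,5/2] z:[-20/3,6] -> hit [-20/3,5/2], descend [2, 5, 6, 8]
  N2 x:[-1/3,5/3] y:[-6,5/2] z:[-3,-1] -> miss, prune
  N5 x:[2,10/3] y:[-16,-9/2] z:[-1,5] -> miss, prune
  N6 x:[-29/3,-4] y:[-15/2,2] z:[-20/3,-4/3] -> miss, prune
  N8 x:[-8,-2/3] y:[-13,-17/2] z:[0,6] -> miss, prune

Summary -> nodes [0, 2, 5, 6, 8]; box-tests=5; leaf-entries=0; first=miss

== RESULT ==
5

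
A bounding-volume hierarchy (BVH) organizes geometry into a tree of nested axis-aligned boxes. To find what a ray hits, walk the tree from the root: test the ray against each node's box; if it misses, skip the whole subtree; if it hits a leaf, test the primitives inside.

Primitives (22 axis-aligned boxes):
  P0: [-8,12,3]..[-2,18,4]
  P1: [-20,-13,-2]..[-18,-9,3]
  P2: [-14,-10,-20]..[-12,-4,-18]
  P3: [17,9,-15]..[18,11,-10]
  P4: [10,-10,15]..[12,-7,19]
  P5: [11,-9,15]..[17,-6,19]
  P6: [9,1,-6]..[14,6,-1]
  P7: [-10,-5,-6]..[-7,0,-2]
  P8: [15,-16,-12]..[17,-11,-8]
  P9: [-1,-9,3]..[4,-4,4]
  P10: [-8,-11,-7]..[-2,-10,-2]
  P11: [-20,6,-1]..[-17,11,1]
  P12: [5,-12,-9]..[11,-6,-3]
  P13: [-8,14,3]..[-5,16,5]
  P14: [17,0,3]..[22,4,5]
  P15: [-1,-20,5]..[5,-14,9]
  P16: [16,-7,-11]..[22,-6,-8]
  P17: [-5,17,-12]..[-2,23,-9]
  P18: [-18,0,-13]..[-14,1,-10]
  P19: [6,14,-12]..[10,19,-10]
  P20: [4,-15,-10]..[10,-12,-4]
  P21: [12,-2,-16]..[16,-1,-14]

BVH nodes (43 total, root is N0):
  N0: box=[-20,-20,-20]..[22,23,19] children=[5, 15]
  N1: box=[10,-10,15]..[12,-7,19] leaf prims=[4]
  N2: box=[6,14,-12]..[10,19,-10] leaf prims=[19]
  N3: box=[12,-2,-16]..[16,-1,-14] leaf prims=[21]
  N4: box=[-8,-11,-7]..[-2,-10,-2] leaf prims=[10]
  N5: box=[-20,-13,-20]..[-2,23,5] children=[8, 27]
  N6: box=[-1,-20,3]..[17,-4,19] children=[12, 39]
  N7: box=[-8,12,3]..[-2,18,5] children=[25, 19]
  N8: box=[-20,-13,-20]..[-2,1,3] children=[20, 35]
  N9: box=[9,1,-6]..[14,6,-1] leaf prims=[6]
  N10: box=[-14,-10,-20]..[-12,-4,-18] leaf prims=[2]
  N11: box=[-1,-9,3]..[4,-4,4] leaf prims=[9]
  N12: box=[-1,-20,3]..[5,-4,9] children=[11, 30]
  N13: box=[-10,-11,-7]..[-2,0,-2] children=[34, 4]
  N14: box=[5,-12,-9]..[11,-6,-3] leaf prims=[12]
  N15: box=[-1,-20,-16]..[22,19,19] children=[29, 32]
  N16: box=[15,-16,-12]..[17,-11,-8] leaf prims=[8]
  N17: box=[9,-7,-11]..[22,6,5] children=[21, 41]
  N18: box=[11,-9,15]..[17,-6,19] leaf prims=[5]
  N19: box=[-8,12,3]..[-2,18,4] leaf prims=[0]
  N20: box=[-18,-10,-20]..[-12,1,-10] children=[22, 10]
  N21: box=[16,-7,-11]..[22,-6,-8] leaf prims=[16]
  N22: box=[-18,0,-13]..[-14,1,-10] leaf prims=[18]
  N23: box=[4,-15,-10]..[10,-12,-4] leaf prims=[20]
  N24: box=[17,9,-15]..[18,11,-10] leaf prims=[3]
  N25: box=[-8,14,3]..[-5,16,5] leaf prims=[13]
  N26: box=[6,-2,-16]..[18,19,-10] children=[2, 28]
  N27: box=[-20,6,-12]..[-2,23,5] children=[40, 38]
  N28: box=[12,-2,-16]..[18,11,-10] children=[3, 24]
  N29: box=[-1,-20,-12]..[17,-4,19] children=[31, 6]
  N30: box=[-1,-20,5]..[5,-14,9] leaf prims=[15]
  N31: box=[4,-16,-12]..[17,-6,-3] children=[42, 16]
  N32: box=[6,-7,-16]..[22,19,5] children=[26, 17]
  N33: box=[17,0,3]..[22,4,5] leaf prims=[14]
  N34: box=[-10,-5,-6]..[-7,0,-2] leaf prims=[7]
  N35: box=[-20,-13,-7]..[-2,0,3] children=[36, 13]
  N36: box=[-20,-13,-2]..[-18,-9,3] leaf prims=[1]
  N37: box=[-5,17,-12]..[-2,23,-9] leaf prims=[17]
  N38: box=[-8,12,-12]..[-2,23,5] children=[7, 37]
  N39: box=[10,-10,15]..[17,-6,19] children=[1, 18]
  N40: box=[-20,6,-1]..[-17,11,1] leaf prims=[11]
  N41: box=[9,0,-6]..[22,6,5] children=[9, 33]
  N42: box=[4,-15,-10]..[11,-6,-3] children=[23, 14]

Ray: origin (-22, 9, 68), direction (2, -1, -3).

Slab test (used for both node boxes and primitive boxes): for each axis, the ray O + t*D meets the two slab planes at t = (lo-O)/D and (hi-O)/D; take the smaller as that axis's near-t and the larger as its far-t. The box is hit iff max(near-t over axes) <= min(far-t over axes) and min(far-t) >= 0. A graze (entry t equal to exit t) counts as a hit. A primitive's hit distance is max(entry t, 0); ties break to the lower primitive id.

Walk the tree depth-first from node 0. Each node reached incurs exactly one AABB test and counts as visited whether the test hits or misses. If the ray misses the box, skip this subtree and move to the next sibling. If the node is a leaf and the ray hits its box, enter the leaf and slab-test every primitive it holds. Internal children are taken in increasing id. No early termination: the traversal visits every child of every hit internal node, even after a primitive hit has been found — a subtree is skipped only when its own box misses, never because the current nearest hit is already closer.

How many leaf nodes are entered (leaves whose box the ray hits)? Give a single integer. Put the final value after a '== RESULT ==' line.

Walk:
N0 x:[1,22] y:[-14,29] z:[49/3,88/3] -> hit [49/3,22], descend [5, 15]
  N5 x:[1,10] y:[-14,22] z:[21,88/3] -> miss, prune
  N15 x:[21/2,22] y:[-10,29] z:[49/3,28] -> hit [49/3,22], descend [29, 32]
    N29 x:[21/2,39/2] y:[13,29] z:[49/3,80/3] -> hit [49/3,39/2], descend [6, 31]
      N6 x:[21/2,39/2] y:[13,29] z:[49/3,65/3] -> hit [49/3,39/2], descend [12, 39]
        N12 x:[21/2,27/2] y:[13,29] z:[59/3,65/3] -> miss, prune
        N39 x:[16,39/2] y:[15,19] z:[49/3,53/3] -> hit [49/3,53/3], descend [1, 18]
          N1 x:[16,17] y:[16,19] z:[49/3,53/3] -> hit [49/3,17] leaf, test {P4@t=49/3}
          N18 x:[33/2,39/2] y:[15,18] z:[49/3,53/3] -> hit [33/2,53/3] leaf, test {P5@t=33/2}
      N31 x:[13,39/2] y:[15,25] z:[71/3,80/3] -> miss, prune
    N32 x:[14,22] y:[-10,16] z:[21,28] -> miss, prune

11 AABB tests over nodes [0, 5, 15, 29, 6, 12, 39, 1, 18, 31, 32]; 2 leaves entered; closest P4.

== RESULT ==
2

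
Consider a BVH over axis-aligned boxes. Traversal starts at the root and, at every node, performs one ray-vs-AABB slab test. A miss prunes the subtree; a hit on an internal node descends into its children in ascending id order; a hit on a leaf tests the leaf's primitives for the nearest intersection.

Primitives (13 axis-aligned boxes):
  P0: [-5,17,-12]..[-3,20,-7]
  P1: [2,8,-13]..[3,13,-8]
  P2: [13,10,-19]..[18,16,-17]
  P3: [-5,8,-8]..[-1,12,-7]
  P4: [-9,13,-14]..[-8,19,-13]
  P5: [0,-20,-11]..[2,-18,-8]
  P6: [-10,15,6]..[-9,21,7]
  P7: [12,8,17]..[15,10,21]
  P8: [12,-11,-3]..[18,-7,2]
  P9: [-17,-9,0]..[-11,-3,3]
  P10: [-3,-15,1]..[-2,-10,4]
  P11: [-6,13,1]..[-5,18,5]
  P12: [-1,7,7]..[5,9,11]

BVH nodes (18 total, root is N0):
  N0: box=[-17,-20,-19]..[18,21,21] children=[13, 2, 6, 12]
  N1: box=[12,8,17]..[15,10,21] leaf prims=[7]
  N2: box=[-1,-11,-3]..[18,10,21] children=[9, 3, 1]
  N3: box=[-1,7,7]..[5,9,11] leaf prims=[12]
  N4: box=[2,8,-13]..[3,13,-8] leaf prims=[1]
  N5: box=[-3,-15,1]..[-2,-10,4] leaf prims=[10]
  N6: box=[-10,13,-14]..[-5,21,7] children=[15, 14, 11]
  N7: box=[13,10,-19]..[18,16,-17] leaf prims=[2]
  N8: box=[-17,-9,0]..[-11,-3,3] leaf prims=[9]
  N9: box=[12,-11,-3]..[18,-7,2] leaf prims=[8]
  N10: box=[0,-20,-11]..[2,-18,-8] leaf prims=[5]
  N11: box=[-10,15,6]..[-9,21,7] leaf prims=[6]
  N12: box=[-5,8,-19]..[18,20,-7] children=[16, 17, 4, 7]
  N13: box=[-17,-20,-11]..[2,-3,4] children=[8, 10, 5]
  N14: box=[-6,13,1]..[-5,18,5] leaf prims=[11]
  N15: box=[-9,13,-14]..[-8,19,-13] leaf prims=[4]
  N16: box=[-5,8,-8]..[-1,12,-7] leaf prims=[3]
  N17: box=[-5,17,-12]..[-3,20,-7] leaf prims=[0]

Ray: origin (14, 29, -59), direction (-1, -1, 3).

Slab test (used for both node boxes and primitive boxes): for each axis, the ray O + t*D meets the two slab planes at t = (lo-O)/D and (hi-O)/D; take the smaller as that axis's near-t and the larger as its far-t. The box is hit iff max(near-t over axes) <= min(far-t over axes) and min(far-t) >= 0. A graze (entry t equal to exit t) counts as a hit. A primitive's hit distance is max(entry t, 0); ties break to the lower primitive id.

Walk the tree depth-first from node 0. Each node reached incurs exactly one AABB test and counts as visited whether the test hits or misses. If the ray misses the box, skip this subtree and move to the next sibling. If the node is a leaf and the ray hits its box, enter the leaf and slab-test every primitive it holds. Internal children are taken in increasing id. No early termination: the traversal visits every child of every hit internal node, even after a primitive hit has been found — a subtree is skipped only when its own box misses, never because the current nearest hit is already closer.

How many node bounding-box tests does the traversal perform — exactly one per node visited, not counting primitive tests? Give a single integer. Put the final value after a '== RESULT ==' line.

Traverse from the root:
N0 x:[-4,31] y:[8,49] z:[40/3,80/3] -> hit [40/3,80/3], descend [2, 6, 12, 13]
  N2 x:[-4,15] y:[19,40] z:[56/3,80/3] -> miss, prune
  N6 x:[19,24] y:[8,16] z:[15,22] -> miss, prune
  N12 x:[-4,19] y:[9,21] z:[40/3,52/3] -> hit [40/3,52/3], descend [4, 7, 16, 17]
    N4 x:[11,12] y:[16,21] z:[46/3,17] -> miss, prune
    N7 x:[-4,1] y:[13,19] z:[40/3,14] -> miss, prune
    N16 x:[15,19] y:[17,21] z:[17,52/3] -> hit [17,52/3] leaf, test {P3@t=17}
    N17 x:[17,19] y:[9,12] z:[47/3,52/3] -> miss, prune
  N13 x:[12,31] y:[32,49] z:[16,21] -> miss, prune

Visited [0, 2, 6, 12, 4, 7, 16, 17, 13]. Tests: 9 box, 1 leaf. Nearest: P3.

== RESULT ==
9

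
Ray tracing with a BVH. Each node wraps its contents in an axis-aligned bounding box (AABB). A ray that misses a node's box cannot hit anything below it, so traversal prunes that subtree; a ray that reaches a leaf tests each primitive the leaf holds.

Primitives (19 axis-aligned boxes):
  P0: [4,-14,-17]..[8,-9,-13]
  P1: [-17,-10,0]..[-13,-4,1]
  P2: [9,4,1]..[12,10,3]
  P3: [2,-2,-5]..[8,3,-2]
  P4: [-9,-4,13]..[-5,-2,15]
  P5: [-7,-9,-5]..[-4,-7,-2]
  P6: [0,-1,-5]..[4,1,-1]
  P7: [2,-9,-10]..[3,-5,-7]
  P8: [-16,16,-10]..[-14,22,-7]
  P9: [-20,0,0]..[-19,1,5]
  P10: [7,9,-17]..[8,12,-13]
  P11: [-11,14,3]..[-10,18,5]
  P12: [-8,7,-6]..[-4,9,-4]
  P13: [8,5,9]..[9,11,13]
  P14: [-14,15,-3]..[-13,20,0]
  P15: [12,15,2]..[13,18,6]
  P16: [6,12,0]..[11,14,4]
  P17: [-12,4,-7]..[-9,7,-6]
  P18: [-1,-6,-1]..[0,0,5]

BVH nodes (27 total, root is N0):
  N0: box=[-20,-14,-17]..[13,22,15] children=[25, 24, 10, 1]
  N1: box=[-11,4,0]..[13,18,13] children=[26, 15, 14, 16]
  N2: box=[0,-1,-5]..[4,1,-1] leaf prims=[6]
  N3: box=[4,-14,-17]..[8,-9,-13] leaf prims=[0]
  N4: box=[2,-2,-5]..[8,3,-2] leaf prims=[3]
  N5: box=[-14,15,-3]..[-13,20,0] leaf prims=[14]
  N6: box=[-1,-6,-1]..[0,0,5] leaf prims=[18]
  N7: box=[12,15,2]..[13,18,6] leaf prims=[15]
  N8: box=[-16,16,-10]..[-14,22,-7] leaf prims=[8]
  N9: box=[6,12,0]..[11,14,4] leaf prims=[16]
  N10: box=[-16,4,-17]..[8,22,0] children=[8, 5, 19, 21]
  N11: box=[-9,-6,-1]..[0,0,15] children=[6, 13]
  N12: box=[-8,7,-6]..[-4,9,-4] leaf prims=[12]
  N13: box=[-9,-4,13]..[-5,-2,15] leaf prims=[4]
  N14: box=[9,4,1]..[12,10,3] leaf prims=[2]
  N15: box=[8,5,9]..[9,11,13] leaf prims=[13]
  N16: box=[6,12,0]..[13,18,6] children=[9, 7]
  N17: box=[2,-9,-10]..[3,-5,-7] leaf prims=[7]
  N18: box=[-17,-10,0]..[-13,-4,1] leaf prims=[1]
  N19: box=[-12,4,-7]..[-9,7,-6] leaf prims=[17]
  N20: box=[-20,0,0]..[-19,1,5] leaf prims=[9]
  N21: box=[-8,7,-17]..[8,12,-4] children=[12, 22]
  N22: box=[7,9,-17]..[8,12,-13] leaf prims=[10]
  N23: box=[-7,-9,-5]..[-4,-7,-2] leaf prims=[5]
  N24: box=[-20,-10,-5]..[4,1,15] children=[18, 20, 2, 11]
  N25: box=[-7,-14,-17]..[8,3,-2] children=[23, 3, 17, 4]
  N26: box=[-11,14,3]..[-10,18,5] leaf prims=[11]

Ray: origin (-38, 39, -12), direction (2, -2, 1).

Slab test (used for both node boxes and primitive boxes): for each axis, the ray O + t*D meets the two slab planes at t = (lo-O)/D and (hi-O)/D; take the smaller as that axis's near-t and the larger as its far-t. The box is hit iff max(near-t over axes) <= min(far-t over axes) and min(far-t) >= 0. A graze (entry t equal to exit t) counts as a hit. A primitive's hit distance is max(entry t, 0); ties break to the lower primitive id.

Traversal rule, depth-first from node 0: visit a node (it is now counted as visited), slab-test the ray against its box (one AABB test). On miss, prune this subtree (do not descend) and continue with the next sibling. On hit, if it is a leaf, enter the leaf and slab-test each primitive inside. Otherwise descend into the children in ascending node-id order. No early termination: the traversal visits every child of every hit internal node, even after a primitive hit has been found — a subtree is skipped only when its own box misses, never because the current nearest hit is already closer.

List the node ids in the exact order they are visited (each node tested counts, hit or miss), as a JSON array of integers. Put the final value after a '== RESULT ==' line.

Walk:
N0 x:[9,51/2] y:[17/2,53/2] z:[-5,27] -> hit [9,51/2], descend [1, 10, 24, 25]
  N1 x:[27/2,51/2] y:[21/2,35/2] z:[12,25] -> hit [27/2,35/2], descend [14, 15, 16, 26]
    N14 x:[47/2,25] y:[29/2,35/2] z:[13,15] -> miss, prune
    N15 x:[23,47/2] y:[14,17] z:[21,25] -> miss, prune
    N16 x:[22,51/2] y:[21/2,27/2] z:[12,18] -> miss, prune
    N26 x:[27/2,14] y:[21/2,25/2] z:[15,17] -> miss, prune
  N10 x:[11,23] y:[17/2,35/2] z:[-5,12] -> hit [11,12], descend [5, 8, 19, 21]
    N5 x:[12,25/2] y:[19/2,12] z:[9,12] -> hit [12,12] leaf, test {P14@t=12}
    N8 x:[11,12] y:[17/2,23/2] z:[2,5] -> miss, prune
    N19 x:[13,29/2] y:[16,35/2] z:[5,6] -> miss, prune
    N21 x:[15,23] y:[27/2,16] z:[-5,8] -> miss, prune
  N24 x:[9,21] y:[19,49/2] z:[7,27] -> hit [19,21], descend [2, 11, 18, 20]
    N2 x:[19,21] y:[19,20] z:[7,11] -> miss, prune
    N11 x:[29/2,19] y:[39/2,45/2] z:[11,27] -> miss, prune
    N18 x:[21/2,25/2] y:[43/2,49/2] z:[12,13] -> miss, prune
    N20 x:[9,19/2] y:[19,39/2] z:[12,17] -> miss, prune
  N25 x:[31/2,23] y:[18,53/2] z:[-5,10] -> miss, prune

Visited [0, 1, 14, 15, 16, 26, 10, 5, 8, 19, 21, 24, 2, 11, 18, 20, 25]. Tests: 17 box, 1 leaf. Nearest: P14.

== RESULT ==
[0, 1, 14, 15, 16, 26, 10, 5, 8, 19, 21, 24, 2, 11, 18, 20, 25]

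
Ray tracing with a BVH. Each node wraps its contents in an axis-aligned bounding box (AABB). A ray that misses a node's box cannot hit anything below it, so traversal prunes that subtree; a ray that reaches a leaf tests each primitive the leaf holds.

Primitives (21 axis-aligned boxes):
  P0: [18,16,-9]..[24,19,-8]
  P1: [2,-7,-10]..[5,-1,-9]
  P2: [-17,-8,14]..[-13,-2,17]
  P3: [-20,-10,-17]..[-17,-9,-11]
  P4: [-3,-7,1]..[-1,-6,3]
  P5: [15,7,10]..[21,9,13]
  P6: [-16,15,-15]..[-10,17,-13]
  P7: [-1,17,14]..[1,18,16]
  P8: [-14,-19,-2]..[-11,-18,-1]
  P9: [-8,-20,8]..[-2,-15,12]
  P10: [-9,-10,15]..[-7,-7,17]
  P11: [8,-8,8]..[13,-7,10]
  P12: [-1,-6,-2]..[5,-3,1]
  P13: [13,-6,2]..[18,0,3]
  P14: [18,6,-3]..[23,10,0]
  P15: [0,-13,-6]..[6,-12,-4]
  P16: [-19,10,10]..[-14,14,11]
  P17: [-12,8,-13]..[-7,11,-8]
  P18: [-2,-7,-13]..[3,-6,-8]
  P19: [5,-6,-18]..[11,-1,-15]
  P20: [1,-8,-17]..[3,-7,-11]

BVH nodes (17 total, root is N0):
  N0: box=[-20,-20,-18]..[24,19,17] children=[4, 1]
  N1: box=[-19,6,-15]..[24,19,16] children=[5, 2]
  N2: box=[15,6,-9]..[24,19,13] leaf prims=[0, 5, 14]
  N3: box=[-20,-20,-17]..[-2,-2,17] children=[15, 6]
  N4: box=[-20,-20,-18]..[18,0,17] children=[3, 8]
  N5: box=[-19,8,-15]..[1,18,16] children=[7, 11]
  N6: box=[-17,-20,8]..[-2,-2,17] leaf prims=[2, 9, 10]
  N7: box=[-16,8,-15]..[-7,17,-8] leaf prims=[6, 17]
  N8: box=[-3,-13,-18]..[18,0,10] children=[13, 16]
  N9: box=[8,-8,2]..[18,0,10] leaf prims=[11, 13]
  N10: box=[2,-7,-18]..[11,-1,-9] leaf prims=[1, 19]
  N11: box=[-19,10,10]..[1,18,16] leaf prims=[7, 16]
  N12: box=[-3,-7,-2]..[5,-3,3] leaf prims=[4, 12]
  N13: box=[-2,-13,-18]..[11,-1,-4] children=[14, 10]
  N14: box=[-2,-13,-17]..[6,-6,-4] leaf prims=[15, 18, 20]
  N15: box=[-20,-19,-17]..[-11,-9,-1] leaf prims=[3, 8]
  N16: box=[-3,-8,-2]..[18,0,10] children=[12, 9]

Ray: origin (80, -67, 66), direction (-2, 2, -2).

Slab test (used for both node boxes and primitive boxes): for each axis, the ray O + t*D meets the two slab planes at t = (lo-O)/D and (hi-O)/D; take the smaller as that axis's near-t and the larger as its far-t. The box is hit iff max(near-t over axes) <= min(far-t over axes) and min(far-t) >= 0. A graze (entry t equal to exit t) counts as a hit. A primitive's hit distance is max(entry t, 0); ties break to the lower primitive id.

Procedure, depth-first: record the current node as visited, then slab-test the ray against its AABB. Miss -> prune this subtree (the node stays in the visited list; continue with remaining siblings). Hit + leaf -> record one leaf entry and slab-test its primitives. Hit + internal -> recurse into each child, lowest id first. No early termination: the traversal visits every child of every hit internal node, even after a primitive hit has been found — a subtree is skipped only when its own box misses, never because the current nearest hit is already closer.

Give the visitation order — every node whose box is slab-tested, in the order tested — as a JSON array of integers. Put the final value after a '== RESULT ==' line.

Walk:
N0 x:[28,50] y:[47/2,43] z:[49/2,42] -> hit [28,42], descend [1, 4]
  N1 x:[28,99/2] y:[73/2,43] z:[25,81/2] -> hit [73/2,81/2], descend [2, 5]
    N2 x:[28,65/2] y:[73/2,43] z:[53/2,75/2] -> miss, prune
    N5 x:[79/2,99/2] y:[75/2,85/2] z:[25,81/2] -> hit [79/2,81/2], descend [7, 11]
      N7 x:[87/2,48] y:[75/2,42] z:[37,81/2] -> miss, prune
      N11 x:[79/2,99/2] y:[77/2,85/2] z:[25,28] -> miss, prune
  N4 x:[31,50] y:[47/2,67/2] z:[49/2,42] -> hit [31,67/2], descend [3, 8]
    N3 x:[41,50] y:[47/2,65/2] z:[49/2,83/2] -> miss, prune
    N8 x:[31,83/2] y:[27,67/2] z:[28,42] -> hit [31,67/2], descend [13, 16]
      N13 x:[69/2,41] y:[27,33] z:[35,42] -> miss, prune
      N16 x:[31,83/2] y:[59/2,67/2] z:[28,34] -> hit [31,67/2], descend [9, 12]
        N9 x:[31,36] y:[59/2,67/2] z:[28,32] -> hit [31,32] leaf, test {P11(miss), P13@t=63/2}
        N12 x:[75/2,83/2] y:[30,32] z:[63/2,34] -> miss, prune

Visited [0, 1, 2, 5, 7, 11, 4, 3, 8, 13, 16, 9, 12]. Tests: 13 box, 1 leaf. Nearest: P13.

== RESULT ==
[0, 1, 2, 5, 7, 11, 4, 3, 8, 13, 16, 9, 12]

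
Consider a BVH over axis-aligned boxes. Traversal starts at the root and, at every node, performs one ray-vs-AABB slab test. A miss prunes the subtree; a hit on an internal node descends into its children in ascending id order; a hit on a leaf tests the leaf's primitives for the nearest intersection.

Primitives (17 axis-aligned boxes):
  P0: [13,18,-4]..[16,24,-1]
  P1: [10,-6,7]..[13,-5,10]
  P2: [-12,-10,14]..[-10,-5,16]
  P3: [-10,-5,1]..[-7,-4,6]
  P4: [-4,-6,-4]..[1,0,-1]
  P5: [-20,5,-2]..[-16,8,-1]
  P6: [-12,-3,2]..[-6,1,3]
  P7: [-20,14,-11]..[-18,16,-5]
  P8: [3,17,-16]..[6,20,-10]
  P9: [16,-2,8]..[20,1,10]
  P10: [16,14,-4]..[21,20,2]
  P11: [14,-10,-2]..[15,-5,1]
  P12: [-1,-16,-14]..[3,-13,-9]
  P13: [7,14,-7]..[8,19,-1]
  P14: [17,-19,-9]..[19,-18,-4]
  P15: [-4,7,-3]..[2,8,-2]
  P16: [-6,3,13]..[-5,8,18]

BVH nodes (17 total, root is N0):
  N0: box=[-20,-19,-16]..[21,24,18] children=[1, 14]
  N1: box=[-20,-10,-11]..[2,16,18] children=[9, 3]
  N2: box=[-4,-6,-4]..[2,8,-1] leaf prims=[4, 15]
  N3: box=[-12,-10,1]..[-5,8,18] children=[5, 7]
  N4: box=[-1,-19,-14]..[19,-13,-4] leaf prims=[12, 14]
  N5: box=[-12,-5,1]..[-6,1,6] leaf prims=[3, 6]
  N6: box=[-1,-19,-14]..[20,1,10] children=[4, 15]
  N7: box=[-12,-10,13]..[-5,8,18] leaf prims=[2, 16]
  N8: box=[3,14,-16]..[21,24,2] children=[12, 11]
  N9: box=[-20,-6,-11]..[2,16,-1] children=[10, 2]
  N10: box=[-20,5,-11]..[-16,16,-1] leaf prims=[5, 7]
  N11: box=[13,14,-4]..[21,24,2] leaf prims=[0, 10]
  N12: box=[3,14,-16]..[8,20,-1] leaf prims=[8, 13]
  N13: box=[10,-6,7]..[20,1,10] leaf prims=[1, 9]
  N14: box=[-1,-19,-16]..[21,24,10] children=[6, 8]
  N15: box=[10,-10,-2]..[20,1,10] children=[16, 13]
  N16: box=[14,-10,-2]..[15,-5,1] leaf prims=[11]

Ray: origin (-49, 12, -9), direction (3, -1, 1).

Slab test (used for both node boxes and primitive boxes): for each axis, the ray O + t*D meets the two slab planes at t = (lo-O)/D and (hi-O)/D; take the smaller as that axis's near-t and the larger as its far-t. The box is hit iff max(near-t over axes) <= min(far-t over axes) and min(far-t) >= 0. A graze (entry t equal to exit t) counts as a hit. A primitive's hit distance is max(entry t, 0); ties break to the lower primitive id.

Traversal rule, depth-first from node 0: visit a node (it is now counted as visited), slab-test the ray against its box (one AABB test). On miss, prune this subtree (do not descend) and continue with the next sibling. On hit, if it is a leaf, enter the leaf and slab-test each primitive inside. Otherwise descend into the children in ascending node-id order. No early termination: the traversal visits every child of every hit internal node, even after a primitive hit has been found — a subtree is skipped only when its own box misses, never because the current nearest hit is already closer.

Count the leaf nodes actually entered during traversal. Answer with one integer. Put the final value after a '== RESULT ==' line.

Trace the traversal:
N0 x:[29/3,70/3] y:[-12,31] z:[-7,27] -> hit [29/3,70/3], descend [1, 14]
  N1 x:[29/3,17] y:[-4,22] z:[-2,27] -> hit [29/3,17], descend [3, 9]
    N3 x:[37/3,44/3] y:[4,22] z:[10,27] -> hit [37/3,44/3], descend [5, 7]
      N5 x:[37/3,43/3] y:[11,17] z:[10,15] -> hit [37/3,43/3] leaf, test {P3(miss), P6(miss)}
      N7 x:[37/3,44/3] y:[4,22] z:[22,27] -> miss, prune
    N9 x:[29/3,17] y:[-4,18] z:[-2,8] -> miss, prune
  N14 x:[16,70/3] y:[-12,31] z:[-7,19] -> hit [16,19], descend [6, 8]
    N6 x:[16,23] y:[11,31] z:[-5,19] -> hit [16,19], descend [4, 15]
      N4 x:[16,68/3] y:[25,31] z:[-5,5] -> miss, prune
      N15 x:[59/3,23] y:[11,22] z:[7,19] -> miss, prune
    N8 x:[52/3,70/3] y:[-12,-2] z:[-7,11] -> miss, prune

Visited [0, 1, 3, 5, 7, 9, 14, 6, 4, 15, 8]. Tests: 11 box, 1 leaf. Nearest: miss.

== RESULT ==
1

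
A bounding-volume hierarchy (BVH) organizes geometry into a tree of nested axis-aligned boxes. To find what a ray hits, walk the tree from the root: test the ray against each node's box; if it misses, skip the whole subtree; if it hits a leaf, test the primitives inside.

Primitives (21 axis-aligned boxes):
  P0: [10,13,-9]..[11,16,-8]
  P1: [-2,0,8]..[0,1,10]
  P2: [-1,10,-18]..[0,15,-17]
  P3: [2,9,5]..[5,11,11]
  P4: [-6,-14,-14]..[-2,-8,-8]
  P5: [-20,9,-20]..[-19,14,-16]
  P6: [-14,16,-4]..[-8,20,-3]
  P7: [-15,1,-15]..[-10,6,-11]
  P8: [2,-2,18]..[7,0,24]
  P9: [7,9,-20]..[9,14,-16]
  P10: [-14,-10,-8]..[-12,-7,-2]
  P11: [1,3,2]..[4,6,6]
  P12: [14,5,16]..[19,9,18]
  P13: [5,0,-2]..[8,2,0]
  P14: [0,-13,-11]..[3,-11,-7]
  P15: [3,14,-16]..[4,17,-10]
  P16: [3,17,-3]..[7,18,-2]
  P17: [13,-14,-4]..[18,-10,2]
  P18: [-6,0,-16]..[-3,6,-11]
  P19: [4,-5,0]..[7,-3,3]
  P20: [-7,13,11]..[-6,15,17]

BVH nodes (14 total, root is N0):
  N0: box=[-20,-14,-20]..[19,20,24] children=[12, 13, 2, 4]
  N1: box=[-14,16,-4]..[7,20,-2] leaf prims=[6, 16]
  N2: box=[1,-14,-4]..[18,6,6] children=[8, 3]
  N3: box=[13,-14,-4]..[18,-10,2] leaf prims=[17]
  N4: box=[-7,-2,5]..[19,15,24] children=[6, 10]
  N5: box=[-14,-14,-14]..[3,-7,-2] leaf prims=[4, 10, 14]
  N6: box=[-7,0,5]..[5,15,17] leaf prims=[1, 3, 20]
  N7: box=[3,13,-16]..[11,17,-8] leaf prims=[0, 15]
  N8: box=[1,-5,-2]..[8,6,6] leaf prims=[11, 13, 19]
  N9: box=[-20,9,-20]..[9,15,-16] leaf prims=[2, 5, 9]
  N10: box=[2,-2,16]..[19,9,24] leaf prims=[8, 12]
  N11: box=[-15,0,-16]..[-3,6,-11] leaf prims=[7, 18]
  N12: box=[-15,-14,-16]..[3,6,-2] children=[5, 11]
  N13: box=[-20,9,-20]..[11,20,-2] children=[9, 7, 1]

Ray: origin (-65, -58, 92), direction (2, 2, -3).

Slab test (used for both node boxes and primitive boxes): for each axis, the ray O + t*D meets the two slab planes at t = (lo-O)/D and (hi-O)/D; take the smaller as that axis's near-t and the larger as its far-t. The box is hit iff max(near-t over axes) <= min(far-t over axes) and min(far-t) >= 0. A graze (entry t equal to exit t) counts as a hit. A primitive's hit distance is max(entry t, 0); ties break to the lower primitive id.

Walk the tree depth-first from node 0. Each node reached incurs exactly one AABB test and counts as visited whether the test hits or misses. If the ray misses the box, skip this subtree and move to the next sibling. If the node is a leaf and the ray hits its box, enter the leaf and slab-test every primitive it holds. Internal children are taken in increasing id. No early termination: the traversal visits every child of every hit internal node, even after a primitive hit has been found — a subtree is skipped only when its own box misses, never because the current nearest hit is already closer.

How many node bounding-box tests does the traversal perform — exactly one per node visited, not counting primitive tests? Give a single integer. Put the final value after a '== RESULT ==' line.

Walk:
N0 x:[45/2,42] y:[22,39] z:[68/3,112/3] -> hit [68/3,112/3], descend [2, 4, 12, 13]
  N2 x:[33,83/2] y:[22,32] z:[86/3,32] -> miss, prune
  N4 x:[29,42] y:[28,73/2] z:[68/3,29] -> hit [29,29], descend [6, 10]
    N6 x:[29,35] y:[29,73/2] z:[25,29] -> hit [29,29] leaf, test {P1(miss), P3(miss), P20(miss)}
    N10 x:[67/2,42] y:[28,67/2] z:[68/3,76/3] -> miss, prune
  N12 x:[25,34] y:[22,32] z:[94/3,36] -> hit [94/3,32], descend [5, 11]
    N5 x:[51/2,34] y:[22,51/2] z:[94/3,106/3] -> miss, prune
    N11 x:[25,31] y:[29,32] z:[103/3,36] -> miss, prune
  N13 x:[45/2,38] y:[67/2,39] z:[94/3,112/3] -> hit [67/2,112/3], descend [1, 7, 9]
    N1 x:[51/2,36] y:[37,39] z:[94/3,32] -> miss, prune
    N7 x:[34,38] y:[71/2,75/2] z:[100/3,36] -> hit [71/2,36] leaf, test {P0(miss), P15(miss)}
    N9 x:[45/2,37] y:[67/2,73/2] z:[36,112/3] -> hit [36,73/2] leaf, test {P2(miss), P5(miss), P9@t=36}

order=[0, 2, 4, 6, 10, 12, 5, 11, 13, 1, 7, 9]  |boxes|=12  |leaves|=3  hit=P9

== RESULT ==
12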